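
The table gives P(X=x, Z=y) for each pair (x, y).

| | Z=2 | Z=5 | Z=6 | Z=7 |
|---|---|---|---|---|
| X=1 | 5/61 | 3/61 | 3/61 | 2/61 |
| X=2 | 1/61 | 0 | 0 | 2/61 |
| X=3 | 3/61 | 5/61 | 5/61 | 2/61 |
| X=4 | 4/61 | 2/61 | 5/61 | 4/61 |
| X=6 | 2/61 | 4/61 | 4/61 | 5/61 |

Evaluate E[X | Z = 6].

62/17

P(Z = 6) = 17/61.
Σ X·P over the event = 1·(3/61) + 3·(5/61) + 4·(5/61) + 6·(4/61) = 62/61.
E[X | Z = 6] = (62/61) / (17/61) = 62/17.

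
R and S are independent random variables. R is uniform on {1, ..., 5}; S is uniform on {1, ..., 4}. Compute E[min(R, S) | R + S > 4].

P(R + S > 4) = 7/10.
Summing min(R,S)·P(x,y) over outcomes with R + S > 4 gives 33/20.
E[min(R, S) | R + S > 4] = (33/20) / (7/10) = 33/14.

33/14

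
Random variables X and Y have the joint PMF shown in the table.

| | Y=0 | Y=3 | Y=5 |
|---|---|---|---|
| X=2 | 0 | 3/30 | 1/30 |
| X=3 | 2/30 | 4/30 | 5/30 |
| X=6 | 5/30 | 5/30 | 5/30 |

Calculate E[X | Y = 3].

4

P(Y = 3) = 2/5.
Σ X·P over the event = 2·(3/30) + 3·(4/30) + 6·(5/30) = 8/5.
E[X | Y = 3] = (8/5) / (2/5) = 4.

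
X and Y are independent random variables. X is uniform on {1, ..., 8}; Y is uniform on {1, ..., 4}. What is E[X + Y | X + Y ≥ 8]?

P(X + Y ≥ 8) = 7/16.
Summing (X+Y)·P(x,y) over outcomes with X + Y ≥ 8 gives 33/8.
E[X + Y | X + Y ≥ 8] = (33/8) / (7/16) = 66/7.

66/7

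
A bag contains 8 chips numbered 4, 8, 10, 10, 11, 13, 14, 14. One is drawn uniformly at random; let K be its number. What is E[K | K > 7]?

80/7

P(K > 7) = 7/8.
Σ over the event: 8·1/8 + 10·1/4 + 11·1/8 + 13·1/8 + 14·1/4 = 10.
E[K | K > 7] = (10) / (7/8) = 80/7.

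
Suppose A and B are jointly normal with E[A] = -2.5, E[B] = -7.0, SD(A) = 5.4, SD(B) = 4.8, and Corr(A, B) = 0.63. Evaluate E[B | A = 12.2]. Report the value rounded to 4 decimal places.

1.2320

E[B | A=x] = μ_B + ρ(σ_B/σ_A)(x − μ_A) for jointly normal variables.
E[B | A=12.2] = -7.0 + (0.63)·(4.8/5.4)·(12.2 − (-2.5)) = -7.0 + (0.56)·(14.7) = 1.2320.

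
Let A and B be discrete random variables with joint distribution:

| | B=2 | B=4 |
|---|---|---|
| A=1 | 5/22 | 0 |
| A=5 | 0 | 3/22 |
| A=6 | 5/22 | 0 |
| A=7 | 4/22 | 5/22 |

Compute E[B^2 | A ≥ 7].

P(A ≥ 7) = 9/22.
Σ B^2·P over the event = 4·(4/22) + 16·(5/22) = 48/11.
E[B^2 | A ≥ 7] = (48/11) / (9/22) = 32/3.

32/3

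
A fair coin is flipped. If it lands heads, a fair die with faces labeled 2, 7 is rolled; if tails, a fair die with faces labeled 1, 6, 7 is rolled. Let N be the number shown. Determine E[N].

E[N | heads] = (2+7)/2 = 9/2.
E[N | tails] = (1+6+7)/3 = 14/3.
E[N] = (1/2)·(9/2) + (1/2)·(14/3) = 55/12.

55/12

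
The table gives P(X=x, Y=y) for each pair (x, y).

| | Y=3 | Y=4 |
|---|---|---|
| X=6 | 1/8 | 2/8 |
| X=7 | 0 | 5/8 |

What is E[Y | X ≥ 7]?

P(X ≥ 7) = 5/8.
Σ Y·P over the event = 4·(5/8) = 5/2.
E[Y | X ≥ 7] = (5/2) / (5/8) = 4.

4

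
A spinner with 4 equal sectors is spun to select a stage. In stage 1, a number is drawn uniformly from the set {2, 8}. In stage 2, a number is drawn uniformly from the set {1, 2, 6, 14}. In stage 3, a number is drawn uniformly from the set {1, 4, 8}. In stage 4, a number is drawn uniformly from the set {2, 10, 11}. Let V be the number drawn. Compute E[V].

E[V | stage 1] = (2+8)/2 = 5.
E[V | stage 2] = (1+2+6+14)/4 = 23/4.
E[V | stage 3] = (1+4+8)/3 = 13/3.
E[V | stage 4] = (2+10+11)/3 = 23/3.
By the law of total expectation,
E[V] = (1/4)·(5) + (1/4)·(23/4) + (1/4)·(13/3) + (1/4)·(23/3) = 91/16.

91/16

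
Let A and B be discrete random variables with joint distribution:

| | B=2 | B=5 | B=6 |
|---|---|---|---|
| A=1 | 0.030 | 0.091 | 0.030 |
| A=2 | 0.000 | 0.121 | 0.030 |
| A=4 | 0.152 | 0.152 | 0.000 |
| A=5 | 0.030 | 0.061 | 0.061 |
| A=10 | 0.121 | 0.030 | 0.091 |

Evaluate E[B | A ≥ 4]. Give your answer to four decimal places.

P(A ≥ 4) = 0.698.
Σ B·P over the event = 2·(0.152) + 5·(0.152) + 2·(0.030) + 5·(0.061) + 6·(0.061) + 2·(0.121) + 5·(0.030) + 6·(0.091) = 2.733.
E[B | A ≥ 4] = (2.733) / (0.698) = 3.9155.

3.9155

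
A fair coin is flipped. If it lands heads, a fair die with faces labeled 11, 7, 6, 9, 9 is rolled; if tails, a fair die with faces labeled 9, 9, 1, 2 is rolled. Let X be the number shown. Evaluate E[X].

273/40

E[X | heads] = (11+7+6+9+9)/5 = 42/5.
E[X | tails] = (9+9+1+2)/4 = 21/4.
By the law of total expectation,
E[X] = (1/2)·(42/5) + (1/2)·(21/4) = 273/40.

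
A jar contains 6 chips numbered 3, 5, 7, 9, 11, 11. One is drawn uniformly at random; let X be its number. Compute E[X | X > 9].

11

P(X > 9) = 1/3.
Σ over the event: 11·1/3 = 11/3.
E[X | X > 9] = (11/3) / (1/3) = 11.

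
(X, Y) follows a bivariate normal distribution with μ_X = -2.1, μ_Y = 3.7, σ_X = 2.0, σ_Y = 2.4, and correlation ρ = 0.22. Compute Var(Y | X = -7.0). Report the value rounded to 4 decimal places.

5.4812

For a bivariate normal, Var(Y | X=x) = σ_Y²(1 − ρ²).
Var(Y | X=-7.0) = (2.4)²·(1 − (0.22)²) = 5.76·0.9516 = 5.4812.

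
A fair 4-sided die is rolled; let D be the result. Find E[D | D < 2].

Given D < 2, D is equally likely to be any of {1}.
E[D | D < 2] = (1) / 1 = 1.

1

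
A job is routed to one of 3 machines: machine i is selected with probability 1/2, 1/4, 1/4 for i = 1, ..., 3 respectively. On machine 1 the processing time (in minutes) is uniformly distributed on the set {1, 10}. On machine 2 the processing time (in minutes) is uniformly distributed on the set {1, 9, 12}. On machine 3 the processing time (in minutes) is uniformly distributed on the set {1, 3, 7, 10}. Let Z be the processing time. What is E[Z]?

E[Z | machine 1] = (1+10)/2 = 11/2.
E[Z | machine 2] = (1+9+12)/3 = 22/3.
E[Z | machine 3] = (1+3+7+10)/4 = 21/4.
E[Z] = (1/2)·(11/2) + (1/4)·(22/3) + (1/4)·(21/4) = 283/48.

283/48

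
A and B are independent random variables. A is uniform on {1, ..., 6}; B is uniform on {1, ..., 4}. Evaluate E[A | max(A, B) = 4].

22/7

P(max(A, B) = 4) = 7/24.
Summing A·P(x,y) over outcomes with max(A, B) = 4 gives 11/12.
E[A | max(A, B) = 4] = (11/12) / (7/24) = 22/7.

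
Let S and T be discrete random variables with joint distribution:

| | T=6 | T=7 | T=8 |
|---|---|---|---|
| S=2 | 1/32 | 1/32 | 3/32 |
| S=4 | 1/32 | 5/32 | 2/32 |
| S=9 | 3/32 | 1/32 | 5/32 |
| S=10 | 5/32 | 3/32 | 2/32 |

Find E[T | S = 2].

37/5

P(S = 2) = 5/32.
Σ T·P over the event = 6·(1/32) + 7·(1/32) + 8·(3/32) = 37/32.
E[T | S = 2] = (37/32) / (5/32) = 37/5.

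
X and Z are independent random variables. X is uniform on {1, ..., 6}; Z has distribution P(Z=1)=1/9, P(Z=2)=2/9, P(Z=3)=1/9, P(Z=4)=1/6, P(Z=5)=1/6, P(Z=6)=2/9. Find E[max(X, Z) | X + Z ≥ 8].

P(X + Z ≥ 8) = 49/108.
Summing max(X,Z)·P(x,y) over outcomes with X + Z ≥ 8 gives 137/54.
E[max(X, Z) | X + Z ≥ 8] = (137/54) / (49/108) = 274/49.

274/49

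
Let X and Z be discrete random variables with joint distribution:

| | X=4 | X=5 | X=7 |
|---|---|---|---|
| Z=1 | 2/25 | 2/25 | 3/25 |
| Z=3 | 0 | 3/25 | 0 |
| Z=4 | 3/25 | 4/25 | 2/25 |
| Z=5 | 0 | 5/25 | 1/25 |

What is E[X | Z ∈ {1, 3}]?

P(Z ∈ {1, 3}) = 2/5.
Σ X·P over the event = 4·(2/25) + 5·(2/25) + 5·(3/25) + 7·(3/25) = 54/25.
E[X | Z ∈ {1, 3}] = (54/25) / (2/5) = 27/5.

27/5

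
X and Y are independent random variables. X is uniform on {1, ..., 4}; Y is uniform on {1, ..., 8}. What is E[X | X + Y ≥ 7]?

25/9

P(X + Y ≥ 7) = 9/16.
Summing X·P(x,y) over outcomes with X + Y ≥ 7 gives 25/16.
E[X | X + Y ≥ 7] = (25/16) / (9/16) = 25/9.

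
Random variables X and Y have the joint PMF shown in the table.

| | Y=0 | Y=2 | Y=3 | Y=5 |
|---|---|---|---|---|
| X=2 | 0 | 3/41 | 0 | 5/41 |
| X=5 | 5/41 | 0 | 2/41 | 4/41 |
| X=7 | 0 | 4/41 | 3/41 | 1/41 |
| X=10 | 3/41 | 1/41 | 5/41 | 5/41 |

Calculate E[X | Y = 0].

P(Y = 0) = 8/41.
Σ X·P over the event = 5·(5/41) + 10·(3/41) = 55/41.
E[X | Y = 0] = (55/41) / (8/41) = 55/8.

55/8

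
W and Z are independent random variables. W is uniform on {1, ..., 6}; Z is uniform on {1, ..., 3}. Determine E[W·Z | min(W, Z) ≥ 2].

Outcomes with min(W, Z) ≥ 2: (2,2), (2,3), (3,2), (3,3), (4,2), (4,3), (5,2), (5,3), (6,2), (6,3), each with probability 1/18.
E[W·Z | min(W, Z) ≥ 2] = (4 + 6 + 6 + 9 + 8 + 12 + 10 + 15 + 12 + 18) / 10 = 10.

10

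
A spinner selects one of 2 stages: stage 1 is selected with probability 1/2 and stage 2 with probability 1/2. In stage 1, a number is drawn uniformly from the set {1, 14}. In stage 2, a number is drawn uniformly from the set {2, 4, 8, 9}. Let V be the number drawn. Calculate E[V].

53/8

E[V | stage 1] = (1+14)/2 = 15/2.
E[V | stage 2] = (2+4+8+9)/4 = 23/4.
By the law of total expectation,
E[V] = (1/2)·(15/2) + (1/2)·(23/4) = 53/8.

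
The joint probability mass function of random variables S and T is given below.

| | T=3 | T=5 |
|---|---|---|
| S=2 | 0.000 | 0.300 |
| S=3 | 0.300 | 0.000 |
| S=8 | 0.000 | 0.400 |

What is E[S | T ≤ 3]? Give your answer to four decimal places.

3.0000

P(T ≤ 3) = 0.300.
Σ S·P over the event = 3·(0.300) = 0.900.
E[S | T ≤ 3] = (0.900) / (0.300) = 3.0000.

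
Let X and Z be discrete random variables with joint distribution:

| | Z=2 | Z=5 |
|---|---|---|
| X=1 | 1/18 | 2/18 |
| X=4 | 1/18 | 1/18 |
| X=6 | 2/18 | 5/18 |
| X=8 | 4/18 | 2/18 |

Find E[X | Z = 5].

26/5

P(Z = 5) = 5/9.
Σ X·P over the event = 1·(2/18) + 4·(1/18) + 6·(5/18) + 8·(2/18) = 26/9.
E[X | Z = 5] = (26/9) / (5/9) = 26/5.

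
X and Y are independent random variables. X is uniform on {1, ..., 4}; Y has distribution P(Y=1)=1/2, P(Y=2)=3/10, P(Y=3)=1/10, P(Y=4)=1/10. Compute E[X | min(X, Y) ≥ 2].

P(min(X, Y) ≥ 2) = 3/8.
Summing X·P(x,y) over outcomes with min(X, Y) ≥ 2 gives 9/8.
E[X | min(X, Y) ≥ 2] = (9/8) / (3/8) = 3.

3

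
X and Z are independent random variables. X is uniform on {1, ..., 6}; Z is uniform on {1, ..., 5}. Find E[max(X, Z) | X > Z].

P(X > Z) = 1/2.
Summing max(X,Z)·P(x,y) over outcomes with X > Z gives 7/3.
E[max(X, Z) | X > Z] = (7/3) / (1/2) = 14/3.

14/3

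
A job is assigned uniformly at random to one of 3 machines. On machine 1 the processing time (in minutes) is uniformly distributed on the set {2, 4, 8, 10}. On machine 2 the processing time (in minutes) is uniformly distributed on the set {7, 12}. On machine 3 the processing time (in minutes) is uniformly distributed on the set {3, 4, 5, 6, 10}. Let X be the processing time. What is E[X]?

211/30

E[X | machine 1] = (2+4+8+10)/4 = 6.
E[X | machine 2] = (7+12)/2 = 19/2.
E[X | machine 3] = (3+4+5+6+10)/5 = 28/5.
E[X] = (1/3)·(6) + (1/3)·(19/2) + (1/3)·(28/5) = 211/30.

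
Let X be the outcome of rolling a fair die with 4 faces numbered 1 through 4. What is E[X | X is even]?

Given X is even, X is equally likely to be any of {2, 4}.
E[X | X is even] = (2 + 4) / 2 = 3.

3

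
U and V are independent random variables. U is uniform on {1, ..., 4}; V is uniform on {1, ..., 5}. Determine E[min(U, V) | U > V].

5/3

P(U > V) = 3/10.
Summing min(U,V)·P(x,y) over outcomes with U > V gives 1/2.
E[min(U, V) | U > V] = (1/2) / (3/10) = 5/3.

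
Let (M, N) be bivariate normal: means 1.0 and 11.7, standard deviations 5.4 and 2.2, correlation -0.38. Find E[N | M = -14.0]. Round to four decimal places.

E[N | M=x] = μ_N + ρ(σ_N/σ_M)(x − μ_M) for jointly normal variables.
E[N | M=-14.0] = 11.7 + (-0.38)·(2.2/5.4)·(-14.0 − (1.0)) = 11.7 + (-0.15481)·(-15) = 14.0222.

14.0222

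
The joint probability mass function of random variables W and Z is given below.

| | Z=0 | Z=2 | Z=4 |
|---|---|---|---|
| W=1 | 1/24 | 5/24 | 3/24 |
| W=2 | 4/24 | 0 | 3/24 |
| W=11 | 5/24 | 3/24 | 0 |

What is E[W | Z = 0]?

P(Z = 0) = 5/12.
Summing W·P(W=x,Z=y) over the conditioning event gives 8/3.
E[W | Z = 0] = (8/3) / (5/12) = 32/5.

32/5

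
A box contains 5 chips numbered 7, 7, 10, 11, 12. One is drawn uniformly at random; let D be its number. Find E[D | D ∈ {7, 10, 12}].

9

P(D ∈ {7, 10, 12}) = 4/5.
Σ over the event: 7·2/5 + 10·1/5 + 12·1/5 = 36/5.
E[D | D ∈ {7, 10, 12}] = (36/5) / (4/5) = 9.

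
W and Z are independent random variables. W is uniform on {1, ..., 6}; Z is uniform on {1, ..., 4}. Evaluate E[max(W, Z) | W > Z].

P(W > Z) = 7/12.
Summing max(W,Z)·P(x,y) over outcomes with W > Z gives 8/3.
E[max(W, Z) | W > Z] = (8/3) / (7/12) = 32/7.

32/7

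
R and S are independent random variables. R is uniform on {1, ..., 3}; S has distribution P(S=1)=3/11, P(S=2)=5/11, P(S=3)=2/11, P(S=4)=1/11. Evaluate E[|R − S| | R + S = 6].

P(R + S = 6) = 1/11.
Summing |R−S|·P(x,y) over outcomes with R + S = 6 gives 2/33.
E[|R − S| | R + S = 6] = (2/33) / (1/11) = 2/3.

2/3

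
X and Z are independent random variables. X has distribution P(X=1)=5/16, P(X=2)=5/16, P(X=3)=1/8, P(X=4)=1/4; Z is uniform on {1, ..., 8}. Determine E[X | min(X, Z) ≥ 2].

P(min(X, Z) ≥ 2) = 77/128.
Summing X·P(x,y) over outcomes with min(X, Z) ≥ 2 gives 7/4.
E[X | min(X, Z) ≥ 2] = (7/4) / (77/128) = 32/11.

32/11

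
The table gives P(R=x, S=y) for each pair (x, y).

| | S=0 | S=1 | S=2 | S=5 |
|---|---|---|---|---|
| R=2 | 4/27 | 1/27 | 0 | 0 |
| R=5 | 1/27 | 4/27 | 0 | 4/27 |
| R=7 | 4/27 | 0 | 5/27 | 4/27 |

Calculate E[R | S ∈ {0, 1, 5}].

P(S ∈ {0, 1, 5}) = 22/27.
Σ R·P over the event = 2·(4/27) + 2·(1/27) + 5·(1/27) + 5·(4/27) + 5·(4/27) + 7·(4/27) + 7·(4/27) = 37/9.
E[R | S ∈ {0, 1, 5}] = (37/9) / (22/27) = 111/22.

111/22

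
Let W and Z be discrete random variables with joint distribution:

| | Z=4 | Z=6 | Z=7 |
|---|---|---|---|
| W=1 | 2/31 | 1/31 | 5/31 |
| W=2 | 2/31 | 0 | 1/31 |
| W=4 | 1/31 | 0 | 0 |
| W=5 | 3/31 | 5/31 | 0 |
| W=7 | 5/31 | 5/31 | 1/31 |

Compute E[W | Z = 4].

P(Z = 4) = 13/31.
Σ W·P over the event = 1·(2/31) + 2·(2/31) + 4·(1/31) + 5·(3/31) + 7·(5/31) = 60/31.
E[W | Z = 4] = (60/31) / (13/31) = 60/13.

60/13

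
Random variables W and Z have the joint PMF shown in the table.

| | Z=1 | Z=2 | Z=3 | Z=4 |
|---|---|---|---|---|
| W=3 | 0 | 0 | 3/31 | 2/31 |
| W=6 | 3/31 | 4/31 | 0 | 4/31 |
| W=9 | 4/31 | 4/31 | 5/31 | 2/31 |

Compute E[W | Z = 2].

P(Z = 2) = 8/31.
Σ W·P over the event = 6·(4/31) + 9·(4/31) = 60/31.
E[W | Z = 2] = (60/31) / (8/31) = 15/2.

15/2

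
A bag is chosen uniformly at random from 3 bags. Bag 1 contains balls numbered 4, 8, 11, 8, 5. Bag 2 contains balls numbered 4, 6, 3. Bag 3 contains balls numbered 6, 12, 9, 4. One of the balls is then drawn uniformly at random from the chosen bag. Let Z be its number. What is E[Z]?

E[Z | bag 1] = (4+8+11+8+5)/5 = 36/5.
E[Z | bag 2] = (4+6+3)/3 = 13/3.
E[Z | bag 3] = (6+12+9+4)/4 = 31/4.
By the law of total expectation,
E[Z] = (1/3)·(36/5) + (1/3)·(13/3) + (1/3)·(31/4) = 1157/180.

1157/180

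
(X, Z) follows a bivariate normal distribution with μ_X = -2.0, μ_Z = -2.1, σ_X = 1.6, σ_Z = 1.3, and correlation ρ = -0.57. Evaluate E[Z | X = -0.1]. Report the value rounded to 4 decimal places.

-2.9799

E[Z | X=x] = μ_Z + ρ(σ_Z/σ_X)(x − μ_X) for jointly normal variables.
E[Z | X=-0.1] = -2.1 + (-0.57)·(1.3/1.6)·(-0.1 − (-2.0)) = -2.1 + (-0.46313)·(1.9) = -2.9799.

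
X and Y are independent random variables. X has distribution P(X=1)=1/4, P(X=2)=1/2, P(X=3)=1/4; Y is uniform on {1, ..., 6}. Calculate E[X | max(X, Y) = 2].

P(max(X, Y) = 2) = 5/24.
Summing X·P(x,y) over outcomes with max(X, Y) = 2 gives 3/8.
E[X | max(X, Y) = 2] = (3/8) / (5/24) = 9/5.

9/5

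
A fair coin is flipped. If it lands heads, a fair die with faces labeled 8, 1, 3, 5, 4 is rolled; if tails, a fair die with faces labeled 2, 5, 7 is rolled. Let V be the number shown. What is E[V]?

E[V | heads] = (8+1+3+5+4)/5 = 21/5.
E[V | tails] = (2+5+7)/3 = 14/3.
E[V] = (1/2)·(21/5) + (1/2)·(14/3) = 133/30.

133/30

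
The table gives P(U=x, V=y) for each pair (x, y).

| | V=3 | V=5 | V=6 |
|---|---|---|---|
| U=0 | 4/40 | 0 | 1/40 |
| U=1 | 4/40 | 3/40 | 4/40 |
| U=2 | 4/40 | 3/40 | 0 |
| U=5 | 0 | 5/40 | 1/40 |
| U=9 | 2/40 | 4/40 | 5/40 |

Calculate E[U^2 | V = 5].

464/15

P(V = 5) = 3/8.
Σ U^2·P over the event = 1·(3/40) + 4·(3/40) + 25·(5/40) + 81·(4/40) = 58/5.
E[U^2 | V = 5] = (58/5) / (3/8) = 464/15.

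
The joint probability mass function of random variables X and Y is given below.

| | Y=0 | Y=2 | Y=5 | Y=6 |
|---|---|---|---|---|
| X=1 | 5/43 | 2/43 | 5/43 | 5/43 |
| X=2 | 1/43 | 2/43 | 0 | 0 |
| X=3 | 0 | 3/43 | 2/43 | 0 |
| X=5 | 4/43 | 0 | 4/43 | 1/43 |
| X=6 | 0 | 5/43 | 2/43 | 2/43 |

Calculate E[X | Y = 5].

P(Y = 5) = 13/43.
Σ X·P over the event = 1·(5/43) + 3·(2/43) + 5·(4/43) + 6·(2/43) = 1.
E[X | Y = 5] = (1) / (13/43) = 43/13.

43/13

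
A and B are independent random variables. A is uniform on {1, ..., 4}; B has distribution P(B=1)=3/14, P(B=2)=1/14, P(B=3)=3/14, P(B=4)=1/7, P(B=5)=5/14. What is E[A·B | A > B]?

P(A > B) = 1/4.
Summing AB·P(x,y) over outcomes with A > B gives 11/8.
E[A·B | A > B] = (11/8) / (1/4) = 11/2.

11/2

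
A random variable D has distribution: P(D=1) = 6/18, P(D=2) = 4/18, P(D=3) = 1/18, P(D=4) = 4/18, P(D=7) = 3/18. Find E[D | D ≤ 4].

11/5

P(D ≤ 4) = 5/6.
Σ over the event: 1·1/3 + 2·2/9 + 3·1/18 + 4·2/9 = 11/6.
E[D | D ≤ 4] = (11/6) / (5/6) = 11/5.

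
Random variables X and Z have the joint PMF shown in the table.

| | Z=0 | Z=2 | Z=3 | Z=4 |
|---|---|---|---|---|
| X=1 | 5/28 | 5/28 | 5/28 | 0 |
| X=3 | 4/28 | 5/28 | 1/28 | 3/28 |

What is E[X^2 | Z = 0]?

41/9

P(Z = 0) = 9/28.
Σ X^2·P over the event = 1·(5/28) + 9·(4/28) = 41/28.
E[X^2 | Z = 0] = (41/28) / (9/28) = 41/9.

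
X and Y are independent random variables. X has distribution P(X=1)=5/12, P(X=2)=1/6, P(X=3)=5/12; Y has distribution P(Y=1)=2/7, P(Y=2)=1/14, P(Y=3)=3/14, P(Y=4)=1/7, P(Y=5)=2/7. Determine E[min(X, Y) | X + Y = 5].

P(X + Y = 5) = 1/8.
Summing min(X,Y)·P(x,y) over outcomes with X + Y = 5 gives 4/21.
E[min(X, Y) | X + Y = 5] = (4/21) / (1/8) = 32/21.

32/21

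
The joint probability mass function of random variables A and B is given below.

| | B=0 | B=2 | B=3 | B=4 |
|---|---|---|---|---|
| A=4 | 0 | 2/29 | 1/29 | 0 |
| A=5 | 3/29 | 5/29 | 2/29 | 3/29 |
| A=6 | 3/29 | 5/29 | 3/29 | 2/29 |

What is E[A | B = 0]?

11/2

P(B = 0) = 6/29.
Σ A·P over the event = 5·(3/29) + 6·(3/29) = 33/29.
E[A | B = 0] = (33/29) / (6/29) = 11/2.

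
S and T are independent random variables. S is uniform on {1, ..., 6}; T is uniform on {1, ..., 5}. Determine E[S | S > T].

P(S > T) = 1/2.
Summing S·P(x,y) over outcomes with S > T gives 7/3.
E[S | S > T] = (7/3) / (1/2) = 14/3.

14/3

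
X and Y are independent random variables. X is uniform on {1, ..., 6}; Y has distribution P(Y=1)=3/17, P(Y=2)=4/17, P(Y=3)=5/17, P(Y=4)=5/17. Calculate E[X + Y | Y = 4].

P(Y = 4) = 5/17.
Summing (X+Y)·P(x,y) over outcomes with Y = 4 gives 75/34.
E[X + Y | Y = 4] = (75/34) / (5/17) = 15/2.

15/2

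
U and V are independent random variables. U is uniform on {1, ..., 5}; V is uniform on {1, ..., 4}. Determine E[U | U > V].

Outcomes with U > V: (2,1), (3,1), (3,2), (4,1), (4,2), (4,3), (5,1), (5,2), (5,3), (5,4), each with probability 1/20.
E[U | U > V] = (2 + 3 + 3 + 4 + 4 + 4 + 5 + 5 + 5 + 5) / 10 = 4.

4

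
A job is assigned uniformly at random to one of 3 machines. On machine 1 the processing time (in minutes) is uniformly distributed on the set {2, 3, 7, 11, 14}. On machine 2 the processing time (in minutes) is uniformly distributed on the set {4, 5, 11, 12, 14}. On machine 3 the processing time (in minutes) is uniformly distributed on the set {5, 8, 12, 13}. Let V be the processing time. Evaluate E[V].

E[V | machine 1] = (2+3+7+11+14)/5 = 37/5.
E[V | machine 2] = (4+5+11+12+14)/5 = 46/5.
E[V | machine 3] = (5+8+12+13)/4 = 19/2.
By the law of total expectation,
E[V] = (1/3)·(37/5) + (1/3)·(46/5) + (1/3)·(19/2) = 87/10.

87/10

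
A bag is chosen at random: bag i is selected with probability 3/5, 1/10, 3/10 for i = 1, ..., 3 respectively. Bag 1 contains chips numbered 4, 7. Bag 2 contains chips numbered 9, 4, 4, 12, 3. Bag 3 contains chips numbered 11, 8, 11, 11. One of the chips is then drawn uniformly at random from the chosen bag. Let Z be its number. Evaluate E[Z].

E[Z | bag 1] = (4+7)/2 = 11/2.
E[Z | bag 2] = (9+4+4+12+3)/5 = 32/5.
E[Z | bag 3] = (11+8+11+11)/4 = 41/4.
E[Z] = (3/5)·(11/2) + (1/10)·(32/5) + (3/10)·(41/4) = 1403/200.

1403/200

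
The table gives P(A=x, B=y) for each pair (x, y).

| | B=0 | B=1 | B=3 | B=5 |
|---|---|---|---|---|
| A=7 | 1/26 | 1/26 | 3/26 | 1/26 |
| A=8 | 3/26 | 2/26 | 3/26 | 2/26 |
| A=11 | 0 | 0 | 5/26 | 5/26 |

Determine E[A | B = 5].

39/4

P(B = 5) = 4/13.
Σ A·P over the event = 7·(1/26) + 8·(2/26) + 11·(5/26) = 3.
E[A | B = 5] = (3) / (4/13) = 39/4.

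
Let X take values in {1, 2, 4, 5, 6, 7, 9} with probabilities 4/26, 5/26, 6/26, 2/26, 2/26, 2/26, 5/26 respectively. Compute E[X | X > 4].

P(X > 4) = 11/26.
Σ over the event: 5·1/13 + 6·1/13 + 7·1/13 + 9·5/26 = 81/26.
E[X | X > 4] = (81/26) / (11/26) = 81/11.

81/11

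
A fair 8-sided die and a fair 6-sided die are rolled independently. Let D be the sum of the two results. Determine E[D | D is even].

P(D is even) = 1/2.
Σ over the event: 2·1/48 + 4·1/16 + 6·5/48 + 8·1/8 + 10·5/48 + 12·1/16 + 14·1/48 = 4.
E[D | D is even] = (4) / (1/2) = 8.

8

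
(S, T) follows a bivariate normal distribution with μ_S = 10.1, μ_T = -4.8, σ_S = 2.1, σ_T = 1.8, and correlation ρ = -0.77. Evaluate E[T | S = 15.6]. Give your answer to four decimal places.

-8.4300

E[T | S=x] = μ_T + ρ(σ_T/σ_S)(x − μ_S) for jointly normal variables.
E[T | S=15.6] = -4.8 + (-0.77)·(1.8/2.1)·(15.6 − (10.1)) = -4.8 + (-0.66)·(5.5) = -8.4300.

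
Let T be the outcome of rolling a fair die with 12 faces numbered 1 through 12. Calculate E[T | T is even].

Given T is even, T is equally likely to be any of {2, 4, 6, 8, 10, 12}.
E[T | T is even] = (2 + 4 + 6 + 8 + 10 + 12) / 6 = 7.

7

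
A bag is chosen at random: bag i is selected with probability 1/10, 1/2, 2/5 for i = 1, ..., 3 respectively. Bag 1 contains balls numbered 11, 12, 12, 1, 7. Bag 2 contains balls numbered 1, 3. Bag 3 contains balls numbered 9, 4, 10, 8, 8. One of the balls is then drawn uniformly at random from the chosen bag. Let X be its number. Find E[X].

E[X | bag 1] = (11+12+12+1+7)/5 = 43/5.
E[X | bag 2] = (1+3)/2 = 2.
E[X | bag 3] = (9+4+10+8+8)/5 = 39/5.
E[X] = (1/10)·(43/5) + (1/2)·(2) + (2/5)·(39/5) = 249/50.

249/50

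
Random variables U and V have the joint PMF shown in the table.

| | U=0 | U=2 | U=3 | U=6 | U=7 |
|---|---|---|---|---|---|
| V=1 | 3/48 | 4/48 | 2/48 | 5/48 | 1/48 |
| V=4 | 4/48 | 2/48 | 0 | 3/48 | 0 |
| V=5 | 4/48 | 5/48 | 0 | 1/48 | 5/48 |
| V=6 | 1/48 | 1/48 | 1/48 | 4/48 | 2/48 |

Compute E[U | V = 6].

P(V = 6) = 3/16.
Σ U·P over the event = 0·(1/48) + 2·(1/48) + 3·(1/48) + 6·(4/48) + 7·(2/48) = 43/48.
E[U | V = 6] = (43/48) / (3/16) = 43/9.

43/9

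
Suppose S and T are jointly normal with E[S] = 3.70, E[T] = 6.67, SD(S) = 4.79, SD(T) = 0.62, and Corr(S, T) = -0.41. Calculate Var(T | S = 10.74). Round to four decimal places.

0.3198

For a bivariate normal, Var(T | S=x) = σ_T²(1 − ρ²).
Var(T | S=10.74) = (0.62)²·(1 − (-0.41)²) = 0.3844·0.8319 = 0.3198.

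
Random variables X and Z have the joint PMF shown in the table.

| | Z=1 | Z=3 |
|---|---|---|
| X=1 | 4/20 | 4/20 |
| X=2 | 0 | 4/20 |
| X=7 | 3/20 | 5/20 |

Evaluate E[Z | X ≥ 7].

P(X ≥ 7) = 2/5.
Σ Z·P over the event = 1·(3/20) + 3·(5/20) = 9/10.
E[Z | X ≥ 7] = (9/10) / (2/5) = 9/4.

9/4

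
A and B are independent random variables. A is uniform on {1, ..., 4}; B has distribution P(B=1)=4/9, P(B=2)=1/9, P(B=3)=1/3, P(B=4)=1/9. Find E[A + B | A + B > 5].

P(A + B > 5) = 5/18.
Summing (A+B)·P(x,y) over outcomes with A + B > 5 gives 11/6.
E[A + B | A + B > 5] = (11/6) / (5/18) = 33/5.

33/5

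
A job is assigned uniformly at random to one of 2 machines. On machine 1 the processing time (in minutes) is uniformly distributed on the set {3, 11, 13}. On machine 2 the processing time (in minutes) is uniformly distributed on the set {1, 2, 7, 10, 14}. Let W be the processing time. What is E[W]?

E[W | machine 1] = (3+11+13)/3 = 9.
E[W | machine 2] = (1+2+7+10+14)/5 = 34/5.
E[W] = (1/2)·(9) + (1/2)·(34/5) = 79/10.

79/10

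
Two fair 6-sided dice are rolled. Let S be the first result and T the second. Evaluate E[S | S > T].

14/3

P(S > T) = 5/12.
Summing S·P(x,y) over outcomes with S > T gives 35/18.
E[S | S > T] = (35/18) / (5/12) = 14/3.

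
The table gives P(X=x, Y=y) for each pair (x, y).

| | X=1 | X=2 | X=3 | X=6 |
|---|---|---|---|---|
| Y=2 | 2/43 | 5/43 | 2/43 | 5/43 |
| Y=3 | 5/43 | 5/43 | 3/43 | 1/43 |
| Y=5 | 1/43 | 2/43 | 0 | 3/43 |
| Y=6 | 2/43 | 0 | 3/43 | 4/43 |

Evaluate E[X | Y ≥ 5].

P(Y ≥ 5) = 15/43.
Σ X·P over the event = 1·(1/43) + 1·(2/43) + 2·(2/43) + 3·(3/43) + 6·(3/43) + 6·(4/43) = 58/43.
E[X | Y ≥ 5] = (58/43) / (15/43) = 58/15.

58/15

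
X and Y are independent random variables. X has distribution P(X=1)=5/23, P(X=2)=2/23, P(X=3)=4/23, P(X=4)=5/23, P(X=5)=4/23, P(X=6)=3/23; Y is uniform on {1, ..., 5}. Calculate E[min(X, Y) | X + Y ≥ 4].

254/103

P(X + Y ≥ 4) = 103/115.
Summing min(X,Y)·P(x,y) over outcomes with X + Y ≥ 4 gives 254/115.
E[min(X, Y) | X + Y ≥ 4] = (254/115) / (103/115) = 254/103.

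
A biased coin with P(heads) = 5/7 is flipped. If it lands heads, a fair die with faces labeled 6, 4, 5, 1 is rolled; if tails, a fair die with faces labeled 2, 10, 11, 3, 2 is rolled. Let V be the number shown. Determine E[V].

E[V | heads] = (6+4+5+1)/4 = 4.
E[V | tails] = (2+10+11+3+2)/5 = 28/5.
E[V] = (5/7)·(4) + (2/7)·(28/5) = 156/35.

156/35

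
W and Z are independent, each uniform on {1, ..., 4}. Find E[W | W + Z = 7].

7/2

Outcomes with W + Z = 7: (3,4), (4,3), each with probability 1/16.
E[W | W + Z = 7] = (3 + 4) / 2 = 7/2.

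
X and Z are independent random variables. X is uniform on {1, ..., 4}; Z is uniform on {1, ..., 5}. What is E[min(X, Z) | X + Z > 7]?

11/3

Outcomes with X + Z > 7: (3,5), (4,4), (4,5), each with probability 1/20.
E[min(X, Z) | X + Z > 7] = (3 + 4 + 4) / 3 = 11/3.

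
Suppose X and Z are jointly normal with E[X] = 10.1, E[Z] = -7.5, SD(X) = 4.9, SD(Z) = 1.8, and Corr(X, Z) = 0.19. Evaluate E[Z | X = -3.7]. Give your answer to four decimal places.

-8.4632

The regression of Z on X has slope ρ·σ_Z/σ_X and passes through (μ_X, μ_Z).
E[Z | X=-3.7] = -7.5 + (0.19)·(1.8/4.9)·(-3.7 − (10.1)) = -7.5 + (0.069796)·(-13.8) = -8.4632.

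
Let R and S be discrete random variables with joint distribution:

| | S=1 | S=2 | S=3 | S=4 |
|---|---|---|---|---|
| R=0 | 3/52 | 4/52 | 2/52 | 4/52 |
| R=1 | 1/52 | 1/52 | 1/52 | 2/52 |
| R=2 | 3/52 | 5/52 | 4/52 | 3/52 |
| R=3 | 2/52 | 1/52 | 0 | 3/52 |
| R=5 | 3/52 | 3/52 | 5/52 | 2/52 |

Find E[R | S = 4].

27/14

P(S = 4) = 7/26.
Σ R·P over the event = 0·(4/52) + 1·(2/52) + 2·(3/52) + 3·(3/52) + 5·(2/52) = 27/52.
E[R | S = 4] = (27/52) / (7/26) = 27/14.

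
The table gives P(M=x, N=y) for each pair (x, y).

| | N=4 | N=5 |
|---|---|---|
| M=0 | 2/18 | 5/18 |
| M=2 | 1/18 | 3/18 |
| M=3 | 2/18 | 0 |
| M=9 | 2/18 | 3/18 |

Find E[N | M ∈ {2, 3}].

9/2

P(M ∈ {2, 3}) = 1/3.
Σ N·P over the event = 4·(1/18) + 5·(3/18) + 4·(2/18) = 3/2.
E[N | M ∈ {2, 3}] = (3/2) / (1/3) = 9/2.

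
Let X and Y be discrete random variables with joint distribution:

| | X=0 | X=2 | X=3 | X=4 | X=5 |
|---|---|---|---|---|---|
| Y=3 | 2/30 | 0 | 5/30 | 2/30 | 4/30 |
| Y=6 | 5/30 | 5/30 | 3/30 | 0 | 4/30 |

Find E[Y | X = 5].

9/2

P(X = 5) = 4/15.
Σ Y·P over the event = 3·(4/30) + 6·(4/30) = 6/5.
E[Y | X = 5] = (6/5) / (4/15) = 9/2.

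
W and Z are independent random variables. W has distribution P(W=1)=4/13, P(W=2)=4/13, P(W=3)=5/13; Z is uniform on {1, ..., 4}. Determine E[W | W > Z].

P(W > Z) = 7/26.
Summing W·P(x,y) over outcomes with W > Z gives 19/26.
E[W | W > Z] = (19/26) / (7/26) = 19/7.

19/7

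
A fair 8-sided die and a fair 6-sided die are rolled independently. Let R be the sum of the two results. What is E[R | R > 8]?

32/3

P(R > 8) = 7/16.
Σ over the event: 9·1/8 + 10·5/48 + 11·1/12 + 12·1/16 + 13·1/24 + 14·1/48 = 14/3.
E[R | R > 8] = (14/3) / (7/16) = 32/3.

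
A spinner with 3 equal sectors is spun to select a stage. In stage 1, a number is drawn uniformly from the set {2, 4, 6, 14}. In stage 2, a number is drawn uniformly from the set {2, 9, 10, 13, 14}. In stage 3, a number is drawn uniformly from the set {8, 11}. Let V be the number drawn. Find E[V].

128/15

E[V | stage 1] = (2+4+6+14)/4 = 13/2.
E[V | stage 2] = (2+9+10+13+14)/5 = 48/5.
E[V | stage 3] = (8+11)/2 = 19/2.
By the law of total expectation,
E[V] = (1/3)·(13/2) + (1/3)·(48/5) + (1/3)·(19/2) = 128/15.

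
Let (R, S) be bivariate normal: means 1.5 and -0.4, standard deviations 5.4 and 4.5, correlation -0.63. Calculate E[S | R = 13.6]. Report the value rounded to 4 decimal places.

E[S | R=x] = μ_S + ρ(σ_S/σ_R)(x − μ_R) for jointly normal variables.
E[S | R=13.6] = -0.4 + (-0.63)·(4.5/5.4)·(13.6 − (1.5)) = -0.4 + (-0.525)·(12.1) = -6.7525.

-6.7525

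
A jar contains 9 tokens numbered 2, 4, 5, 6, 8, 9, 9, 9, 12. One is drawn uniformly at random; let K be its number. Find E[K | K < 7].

17/4

P(K < 7) = 4/9.
Σ over the event: 2·1/9 + 4·1/9 + 5·1/9 + 6·1/9 = 17/9.
E[K | K < 7] = (17/9) / (4/9) = 17/4.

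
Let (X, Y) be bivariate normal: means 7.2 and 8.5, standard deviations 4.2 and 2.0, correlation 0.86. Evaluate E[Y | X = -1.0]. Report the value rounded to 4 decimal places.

The regression of Y on X has slope ρ·σ_Y/σ_X and passes through (μ_X, μ_Y).
E[Y | X=-1.0] = 8.5 + (0.86)·(2.0/4.2)·(-1.0 − (7.2)) = 8.5 + (0.40952)·(-8.2) = 5.1419.

5.1419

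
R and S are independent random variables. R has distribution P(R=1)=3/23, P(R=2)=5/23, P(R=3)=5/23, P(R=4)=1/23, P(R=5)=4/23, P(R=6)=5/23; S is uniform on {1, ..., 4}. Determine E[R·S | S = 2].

164/23

P(S = 2) = 1/4.
Summing RS·P(x,y) over outcomes with S = 2 gives 41/23.
E[R·S | S = 2] = (41/23) / (1/4) = 164/23.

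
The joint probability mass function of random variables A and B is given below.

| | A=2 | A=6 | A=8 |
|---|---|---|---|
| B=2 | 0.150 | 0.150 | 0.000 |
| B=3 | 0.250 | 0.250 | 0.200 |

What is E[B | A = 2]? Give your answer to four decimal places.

P(A = 2) = 0.400.
Σ B·P over the event = 2·(0.150) + 3·(0.250) = 1.050.
E[B | A = 2] = (1.050) / (0.400) = 2.6250.

2.6250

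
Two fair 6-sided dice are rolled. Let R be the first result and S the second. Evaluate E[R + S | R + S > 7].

28/3

P(R + S > 7) = 5/12.
Summing (R+S)·P(x,y) over outcomes with R + S > 7 gives 35/9.
E[R + S | R + S > 7] = (35/9) / (5/12) = 28/3.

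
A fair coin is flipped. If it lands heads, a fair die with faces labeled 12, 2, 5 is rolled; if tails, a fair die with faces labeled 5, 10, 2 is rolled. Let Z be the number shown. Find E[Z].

E[Z | heads] = (12+2+5)/3 = 19/3.
E[Z | tails] = (5+10+2)/3 = 17/3.
E[Z] = (1/2)·(19/3) + (1/2)·(17/3) = 6.

6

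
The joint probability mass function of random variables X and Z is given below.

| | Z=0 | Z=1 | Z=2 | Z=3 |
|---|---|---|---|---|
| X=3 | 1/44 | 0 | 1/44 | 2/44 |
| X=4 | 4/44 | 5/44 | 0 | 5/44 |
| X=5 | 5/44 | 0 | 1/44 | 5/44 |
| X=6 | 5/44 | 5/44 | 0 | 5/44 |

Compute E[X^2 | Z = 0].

126/5

P(Z = 0) = 15/44.
Σ X^2·P over the event = 9·(1/44) + 16·(4/44) + 25·(5/44) + 36·(5/44) = 189/22.
E[X^2 | Z = 0] = (189/22) / (15/44) = 126/5.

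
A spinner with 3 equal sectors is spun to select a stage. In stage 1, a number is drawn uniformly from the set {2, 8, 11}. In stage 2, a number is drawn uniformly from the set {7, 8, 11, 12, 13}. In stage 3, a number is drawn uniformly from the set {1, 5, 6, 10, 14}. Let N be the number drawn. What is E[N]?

122/15

E[N | stage 1] = (2+8+11)/3 = 7.
E[N | stage 2] = (7+8+11+12+13)/5 = 51/5.
E[N | stage 3] = (1+5+6+10+14)/5 = 36/5.
E[N] = (1/3)·(7) + (1/3)·(51/5) + (1/3)·(36/5) = 122/15.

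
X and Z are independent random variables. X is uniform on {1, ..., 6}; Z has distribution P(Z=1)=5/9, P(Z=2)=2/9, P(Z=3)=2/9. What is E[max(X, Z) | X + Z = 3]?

P(X + Z = 3) = 7/54.
Summing max(X,Z)·P(x,y) over outcomes with X + Z = 3 gives 7/27.
E[max(X, Z) | X + Z = 3] = (7/27) / (7/54) = 2.

2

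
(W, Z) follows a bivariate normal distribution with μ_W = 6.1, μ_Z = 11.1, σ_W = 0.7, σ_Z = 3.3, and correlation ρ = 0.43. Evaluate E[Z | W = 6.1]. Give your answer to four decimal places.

11.1000

For a bivariate normal, E[Z | W=x] = μ_Z + ρ·(σ_Z/σ_W)·(x − μ_W).
E[Z | W=6.1] = 11.1 + (0.43)·(3.3/0.7)·(6.1 − (6.1)) = 11.1 + (2.0271)·(0) = 11.1000.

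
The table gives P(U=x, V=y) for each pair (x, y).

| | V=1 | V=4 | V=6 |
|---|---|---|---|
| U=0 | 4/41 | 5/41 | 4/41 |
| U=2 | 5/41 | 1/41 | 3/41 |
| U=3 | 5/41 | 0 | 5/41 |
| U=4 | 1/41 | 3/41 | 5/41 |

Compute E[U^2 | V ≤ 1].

P(V ≤ 1) = 15/41.
Summing U^2·P(U=x,V=y) over the conditioning event gives 81/41.
E[U^2 | V ≤ 1] = (81/41) / (15/41) = 27/5.

27/5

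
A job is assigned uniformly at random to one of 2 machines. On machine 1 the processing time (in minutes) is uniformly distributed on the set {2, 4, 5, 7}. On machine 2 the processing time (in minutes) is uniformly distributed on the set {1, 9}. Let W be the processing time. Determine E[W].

E[W | machine 1] = (2+4+5+7)/4 = 9/2.
E[W | machine 2] = (1+9)/2 = 5.
By the law of total expectation,
E[W] = (1/2)·(9/2) + (1/2)·(5) = 19/4.

19/4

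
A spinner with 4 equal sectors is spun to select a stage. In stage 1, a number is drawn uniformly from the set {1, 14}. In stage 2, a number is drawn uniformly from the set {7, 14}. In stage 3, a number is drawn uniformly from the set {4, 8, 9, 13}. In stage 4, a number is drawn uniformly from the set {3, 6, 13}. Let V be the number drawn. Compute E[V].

203/24

E[V | stage 1] = (1+14)/2 = 15/2.
E[V | stage 2] = (7+14)/2 = 21/2.
E[V | stage 3] = (4+8+9+13)/4 = 17/2.
E[V | stage 4] = (3+6+13)/3 = 22/3.
E[V] = (1/4)·(15/2) + (1/4)·(21/2) + (1/4)·(17/2) + (1/4)·(22/3) = 203/24.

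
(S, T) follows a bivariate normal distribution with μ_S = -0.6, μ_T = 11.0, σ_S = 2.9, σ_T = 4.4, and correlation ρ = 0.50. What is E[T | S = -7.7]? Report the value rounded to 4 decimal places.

5.6138

For a bivariate normal, E[T | S=x] = μ_T + ρ·(σ_T/σ_S)·(x − μ_S).
E[T | S=-7.7] = 11.0 + (0.50)·(4.4/2.9)·(-7.7 − (-0.6)) = 11.0 + (0.75862)·(-7.1) = 5.6138.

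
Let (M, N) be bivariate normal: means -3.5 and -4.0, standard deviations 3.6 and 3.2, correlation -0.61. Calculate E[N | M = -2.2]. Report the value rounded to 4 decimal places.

-4.7049

E[N | M=x] = μ_N + ρ(σ_N/σ_M)(x − μ_M) for jointly normal variables.
E[N | M=-2.2] = -4.0 + (-0.61)·(3.2/3.6)·(-2.2 − (-3.5)) = -4.0 + (-0.54222)·(1.3) = -4.7049.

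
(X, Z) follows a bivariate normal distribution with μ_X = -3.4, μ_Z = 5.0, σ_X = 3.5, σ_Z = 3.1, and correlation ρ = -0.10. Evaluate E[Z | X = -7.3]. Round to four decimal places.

The regression of Z on X has slope ρ·σ_Z/σ_X and passes through (μ_X, μ_Z).
E[Z | X=-7.3] = 5.0 + (-0.10)·(3.1/3.5)·(-7.3 − (-3.4)) = 5.0 + (-0.088571)·(-3.9) = 5.3454.

5.3454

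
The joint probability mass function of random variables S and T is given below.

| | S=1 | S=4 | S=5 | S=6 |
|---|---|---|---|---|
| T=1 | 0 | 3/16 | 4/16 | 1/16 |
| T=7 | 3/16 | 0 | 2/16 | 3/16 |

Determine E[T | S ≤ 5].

P(S ≤ 5) = 3/4.
Summing T·P(S=x,T=y) over the conditioning event gives 21/8.
E[T | S ≤ 5] = (21/8) / (3/4) = 7/2.

7/2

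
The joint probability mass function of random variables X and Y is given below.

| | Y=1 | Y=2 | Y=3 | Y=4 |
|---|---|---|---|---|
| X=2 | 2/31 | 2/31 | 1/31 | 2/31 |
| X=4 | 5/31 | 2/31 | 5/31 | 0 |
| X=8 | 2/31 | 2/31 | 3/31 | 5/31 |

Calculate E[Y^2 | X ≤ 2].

P(X ≤ 2) = 7/31.
Σ Y^2·P over the event = 1·(2/31) + 4·(2/31) + 9·(1/31) + 16·(2/31) = 51/31.
E[Y^2 | X ≤ 2] = (51/31) / (7/31) = 51/7.

51/7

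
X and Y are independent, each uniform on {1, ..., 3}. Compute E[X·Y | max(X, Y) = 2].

Outcomes with max(X, Y) = 2: (1,2), (2,1), (2,2), each with probability 1/9.
E[X·Y | max(X, Y) = 2] = (2 + 2 + 4) / 3 = 8/3.

8/3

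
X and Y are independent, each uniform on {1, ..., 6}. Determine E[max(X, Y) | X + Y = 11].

6

P(X + Y = 11) = 1/18.
Summing max(X,Y)·P(x,y) over outcomes with X + Y = 11 gives 1/3.
E[max(X, Y) | X + Y = 11] = (1/3) / (1/18) = 6.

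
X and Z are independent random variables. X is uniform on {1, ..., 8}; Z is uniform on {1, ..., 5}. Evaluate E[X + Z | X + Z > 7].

39/4

P(X + Z > 7) = 1/2.
Summing (X+Z)·P(x,y) over outcomes with X + Z > 7 gives 39/8.
E[X + Z | X + Z > 7] = (39/8) / (1/2) = 39/4.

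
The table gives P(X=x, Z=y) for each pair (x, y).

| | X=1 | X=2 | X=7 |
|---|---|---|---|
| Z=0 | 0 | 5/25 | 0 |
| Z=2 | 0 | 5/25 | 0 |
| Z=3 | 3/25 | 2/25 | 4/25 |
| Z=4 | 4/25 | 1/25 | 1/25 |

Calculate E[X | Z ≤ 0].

P(Z ≤ 0) = 1/5.
Σ X·P over the event = 2·(5/25) = 2/5.
E[X | Z ≤ 0] = (2/5) / (1/5) = 2.

2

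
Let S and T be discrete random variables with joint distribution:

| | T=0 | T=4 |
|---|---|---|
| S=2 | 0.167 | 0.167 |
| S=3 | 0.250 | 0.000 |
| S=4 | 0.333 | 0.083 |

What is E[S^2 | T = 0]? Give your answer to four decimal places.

P(T = 0) = 0.750.
Σ S^2·P over the event = 4·(0.167) + 9·(0.250) + 16·(0.333) = 8.246.
E[S^2 | T = 0] = (8.246) / (0.750) = 10.9947.

10.9947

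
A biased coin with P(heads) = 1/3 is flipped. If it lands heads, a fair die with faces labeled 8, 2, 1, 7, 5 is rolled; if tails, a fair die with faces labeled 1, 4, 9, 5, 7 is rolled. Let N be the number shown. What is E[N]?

5

E[N | heads] = (8+2+1+7+5)/5 = 23/5.
E[N | tails] = (1+4+9+5+7)/5 = 26/5.
E[N] = (1/3)·(23/5) + (2/3)·(26/5) = 5.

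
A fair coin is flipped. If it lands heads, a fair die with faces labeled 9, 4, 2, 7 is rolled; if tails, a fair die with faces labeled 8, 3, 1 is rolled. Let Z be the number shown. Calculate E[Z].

E[Z | heads] = (9+4+2+7)/4 = 11/2.
E[Z | tails] = (8+3+1)/3 = 4.
E[Z] = (1/2)·(11/2) + (1/2)·(4) = 19/4.

19/4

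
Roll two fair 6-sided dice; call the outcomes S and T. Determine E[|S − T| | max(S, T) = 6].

30/11

P(max(S, T) = 6) = 11/36.
Summing |S−T|·P(x,y) over outcomes with max(S, T) = 6 gives 5/6.
E[|S − T| | max(S, T) = 6] = (5/6) / (11/36) = 30/11.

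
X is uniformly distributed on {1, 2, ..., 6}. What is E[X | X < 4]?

Given X < 4, X is equally likely to be any of {1, 2, 3}.
E[X | X < 4] = (1 + 2 + 3) / 3 = 2.

2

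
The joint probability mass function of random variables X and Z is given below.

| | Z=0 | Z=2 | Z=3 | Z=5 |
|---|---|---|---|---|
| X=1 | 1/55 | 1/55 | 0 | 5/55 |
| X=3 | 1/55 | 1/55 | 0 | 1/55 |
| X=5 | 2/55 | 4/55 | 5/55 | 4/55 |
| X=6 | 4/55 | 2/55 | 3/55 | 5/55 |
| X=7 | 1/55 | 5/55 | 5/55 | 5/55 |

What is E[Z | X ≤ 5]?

P(X ≤ 5) = 5/11.
Summing Z·P(X=x,Z=y) over the conditioning event gives 7/5.
E[Z | X ≤ 5] = (7/5) / (5/11) = 77/25.

77/25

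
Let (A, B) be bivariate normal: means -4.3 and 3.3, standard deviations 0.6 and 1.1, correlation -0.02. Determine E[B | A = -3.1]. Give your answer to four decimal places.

3.2560

E[B | A=x] = μ_B + ρ(σ_B/σ_A)(x − μ_A) for jointly normal variables.
E[B | A=-3.1] = 3.3 + (-0.02)·(1.1/0.6)·(-3.1 − (-4.3)) = 3.3 + (-0.036667)·(1.2) = 3.2560.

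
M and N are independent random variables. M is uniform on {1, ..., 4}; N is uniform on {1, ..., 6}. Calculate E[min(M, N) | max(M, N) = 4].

Outcomes with max(M, N) = 4: (1,4), (2,4), (3,4), (4,1), (4,2), (4,3), (4,4), each with probability 1/24.
E[min(M, N) | max(M, N) = 4] = (1 + 2 + 3 + 1 + 2 + 3 + 4) / 7 = 16/7.

16/7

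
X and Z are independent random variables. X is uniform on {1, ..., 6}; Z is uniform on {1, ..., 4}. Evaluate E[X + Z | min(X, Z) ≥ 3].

8

Outcomes with min(X, Z) ≥ 3: (3,3), (3,4), (4,3), (4,4), (5,3), (5,4), (6,3), (6,4), each with probability 1/24.
E[X + Z | min(X, Z) ≥ 3] = (6 + 7 + 7 + 8 + 8 + 9 + 9 + 10) / 8 = 8.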